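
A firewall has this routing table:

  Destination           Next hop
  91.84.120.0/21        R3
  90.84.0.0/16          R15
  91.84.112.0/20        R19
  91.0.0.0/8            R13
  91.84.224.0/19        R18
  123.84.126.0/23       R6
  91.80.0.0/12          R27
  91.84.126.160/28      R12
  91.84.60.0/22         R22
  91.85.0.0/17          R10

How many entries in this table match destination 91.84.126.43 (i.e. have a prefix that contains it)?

4

Prefixes containing 91.84.126.43:
  91.0.0.0/8 (91.0.0.0 - 91.255.255.255)
  91.80.0.0/12 (91.80.0.0 - 91.95.255.255)
  91.84.112.0/20 (91.84.112.0 - 91.84.127.255)
  91.84.120.0/21 (91.84.120.0 - 91.84.127.255)
Total matching entries: 4.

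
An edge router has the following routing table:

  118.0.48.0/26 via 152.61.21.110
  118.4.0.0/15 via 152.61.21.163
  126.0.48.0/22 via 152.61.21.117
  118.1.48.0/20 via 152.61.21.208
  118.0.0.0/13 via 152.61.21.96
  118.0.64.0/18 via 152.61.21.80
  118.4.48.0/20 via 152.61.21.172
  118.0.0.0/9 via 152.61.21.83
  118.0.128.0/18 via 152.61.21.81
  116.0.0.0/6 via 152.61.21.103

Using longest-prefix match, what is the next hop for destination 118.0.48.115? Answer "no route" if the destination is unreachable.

Routes whose prefix contains 118.0.48.115:
  116.0.0.0/6 (116.0.0.0 - 119.255.255.255) -> 152.61.21.103
  118.0.0.0/9 (118.0.0.0 - 118.127.255.255) -> 152.61.21.83
  118.0.0.0/13 (118.0.0.0 - 118.7.255.255) -> 152.61.21.96
More-specific entries that do NOT match:
  118.0.48.0/26 (118.0.48.0 - 118.0.48.63) does not contain 118.0.48.115
  126.0.48.0/22 (126.0.48.0 - 126.0.51.255) does not contain 118.0.48.115
  118.1.48.0/20 (118.1.48.0 - 118.1.63.255) does not contain 118.0.48.115
  118.4.48.0/20 (118.4.48.0 - 118.4.63.255) does not contain 118.0.48.115
  118.0.64.0/18 (118.0.64.0 - 118.0.127.255) does not contain 118.0.48.115
  118.0.128.0/18 (118.0.128.0 - 118.0.191.255) does not contain 118.0.48.115
  118.4.0.0/15 (118.4.0.0 - 118.5.255.255) does not contain 118.0.48.115
Longest matching prefix is /13 -> next hop 152.61.21.96.

152.61.21.96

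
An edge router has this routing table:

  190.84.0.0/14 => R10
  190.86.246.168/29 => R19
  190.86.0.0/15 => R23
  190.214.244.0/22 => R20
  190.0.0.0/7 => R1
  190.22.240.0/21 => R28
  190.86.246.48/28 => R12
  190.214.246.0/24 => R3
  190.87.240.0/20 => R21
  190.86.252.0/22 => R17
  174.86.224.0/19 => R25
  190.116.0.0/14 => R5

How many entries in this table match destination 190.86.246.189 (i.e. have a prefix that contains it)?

3

Prefixes containing 190.86.246.189:
  190.0.0.0/7 (190.0.0.0 - 191.255.255.255)
  190.84.0.0/14 (190.84.0.0 - 190.87.255.255)
  190.86.0.0/15 (190.86.0.0 - 190.87.255.255)
Total matching entries: 3.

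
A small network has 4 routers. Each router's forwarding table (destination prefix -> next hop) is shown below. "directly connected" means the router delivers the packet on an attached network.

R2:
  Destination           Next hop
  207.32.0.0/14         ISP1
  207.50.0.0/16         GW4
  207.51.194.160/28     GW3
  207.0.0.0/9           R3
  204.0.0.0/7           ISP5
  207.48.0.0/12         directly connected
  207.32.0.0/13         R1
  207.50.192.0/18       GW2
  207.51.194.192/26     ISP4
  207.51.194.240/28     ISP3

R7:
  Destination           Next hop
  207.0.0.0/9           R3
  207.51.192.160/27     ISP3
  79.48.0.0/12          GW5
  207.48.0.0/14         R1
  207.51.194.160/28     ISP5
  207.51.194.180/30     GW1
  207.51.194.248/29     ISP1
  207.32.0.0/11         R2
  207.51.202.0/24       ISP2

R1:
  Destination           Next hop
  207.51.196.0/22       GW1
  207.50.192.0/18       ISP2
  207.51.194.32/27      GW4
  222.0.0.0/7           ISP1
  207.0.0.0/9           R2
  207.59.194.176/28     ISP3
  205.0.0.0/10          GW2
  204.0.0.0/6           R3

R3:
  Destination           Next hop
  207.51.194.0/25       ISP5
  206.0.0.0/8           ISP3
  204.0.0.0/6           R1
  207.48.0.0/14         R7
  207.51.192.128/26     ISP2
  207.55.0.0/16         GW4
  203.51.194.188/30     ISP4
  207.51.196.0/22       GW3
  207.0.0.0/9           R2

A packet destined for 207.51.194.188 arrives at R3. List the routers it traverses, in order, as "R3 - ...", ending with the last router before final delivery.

At R3: longest match for 207.51.194.188 is 207.48.0.0/14 -> R7
At R7: longest match for 207.51.194.188 is 207.48.0.0/14 -> R1
At R1: longest match for 207.51.194.188 is 207.0.0.0/9 -> R2
At R2: longest match for 207.51.194.188 is 207.48.0.0/12 -> directly connected

R3 - R7 - R1 - R2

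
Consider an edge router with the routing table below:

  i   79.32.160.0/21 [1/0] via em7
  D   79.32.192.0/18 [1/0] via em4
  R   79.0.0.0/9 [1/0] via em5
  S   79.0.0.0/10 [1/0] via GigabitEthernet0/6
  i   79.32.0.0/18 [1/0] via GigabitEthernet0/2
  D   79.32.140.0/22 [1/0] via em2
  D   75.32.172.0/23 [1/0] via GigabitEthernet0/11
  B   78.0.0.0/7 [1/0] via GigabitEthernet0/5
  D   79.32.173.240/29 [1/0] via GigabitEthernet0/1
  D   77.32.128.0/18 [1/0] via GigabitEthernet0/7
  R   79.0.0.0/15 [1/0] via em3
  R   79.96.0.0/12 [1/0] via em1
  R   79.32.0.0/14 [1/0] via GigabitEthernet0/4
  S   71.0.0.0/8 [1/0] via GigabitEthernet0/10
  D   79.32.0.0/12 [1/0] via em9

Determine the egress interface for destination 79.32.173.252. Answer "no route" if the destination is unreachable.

GigabitEthernet0/4

Routes whose prefix contains 79.32.173.252:
  78.0.0.0/7 (78.0.0.0 - 79.255.255.255) -> GigabitEthernet0/5
  79.0.0.0/9 (79.0.0.0 - 79.127.255.255) -> em5
  79.0.0.0/10 (79.0.0.0 - 79.63.255.255) -> GigabitEthernet0/6
  79.32.0.0/12 (79.32.0.0 - 79.47.255.255) -> em9
  79.32.0.0/14 (79.32.0.0 - 79.35.255.255) -> GigabitEthernet0/4
More-specific entries that do NOT match:
  79.32.173.240/29 (79.32.173.240 - 79.32.173.247) does not contain 79.32.173.252
  75.32.172.0/23 (75.32.172.0 - 75.32.173.255) does not contain 79.32.173.252
  79.32.140.0/22 (79.32.140.0 - 79.32.143.255) does not contain 79.32.173.252
  79.32.160.0/21 (79.32.160.0 - 79.32.167.255) does not contain 79.32.173.252
  79.32.192.0/18 (79.32.192.0 - 79.32.255.255) does not contain 79.32.173.252
  79.32.0.0/18 (79.32.0.0 - 79.32.63.255) does not contain 79.32.173.252
  77.32.128.0/18 (77.32.128.0 - 77.32.191.255) does not contain 79.32.173.252
  79.0.0.0/15 (79.0.0.0 - 79.1.255.255) does not contain 79.32.173.252
Longest matching prefix is /14 -> interface GigabitEthernet0/4.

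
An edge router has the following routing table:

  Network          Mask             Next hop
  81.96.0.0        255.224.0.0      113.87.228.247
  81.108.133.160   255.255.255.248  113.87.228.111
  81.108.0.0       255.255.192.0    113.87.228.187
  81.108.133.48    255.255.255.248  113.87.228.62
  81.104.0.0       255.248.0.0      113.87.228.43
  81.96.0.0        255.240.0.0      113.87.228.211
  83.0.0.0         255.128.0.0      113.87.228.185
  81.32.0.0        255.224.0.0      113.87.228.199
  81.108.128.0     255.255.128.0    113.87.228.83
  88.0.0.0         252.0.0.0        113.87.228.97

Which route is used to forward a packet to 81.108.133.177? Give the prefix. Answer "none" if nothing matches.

Entries matching 81.108.133.177:
  81.96.0.0/11 (81.96.0.0 - 81.127.255.255)
  81.96.0.0/12 (81.96.0.0 - 81.111.255.255)
  81.104.0.0/13 (81.104.0.0 - 81.111.255.255)
  81.108.128.0/17 (81.108.128.0 - 81.108.255.255)
Most specific is 81.108.128.0/17.

81.108.128.0/17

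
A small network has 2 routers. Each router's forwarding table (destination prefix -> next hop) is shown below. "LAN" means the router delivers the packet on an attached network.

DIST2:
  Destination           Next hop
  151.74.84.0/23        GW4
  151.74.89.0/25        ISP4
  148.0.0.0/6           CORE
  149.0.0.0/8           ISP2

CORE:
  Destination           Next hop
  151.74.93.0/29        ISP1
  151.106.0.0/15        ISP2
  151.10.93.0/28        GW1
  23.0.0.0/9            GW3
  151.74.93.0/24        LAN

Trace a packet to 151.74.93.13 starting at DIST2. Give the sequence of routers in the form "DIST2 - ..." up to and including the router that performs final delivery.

At DIST2: longest match for 151.74.93.13 is 148.0.0.0/6 -> CORE
At CORE: longest match for 151.74.93.13 is 151.74.93.0/24 -> LAN

DIST2 - CORE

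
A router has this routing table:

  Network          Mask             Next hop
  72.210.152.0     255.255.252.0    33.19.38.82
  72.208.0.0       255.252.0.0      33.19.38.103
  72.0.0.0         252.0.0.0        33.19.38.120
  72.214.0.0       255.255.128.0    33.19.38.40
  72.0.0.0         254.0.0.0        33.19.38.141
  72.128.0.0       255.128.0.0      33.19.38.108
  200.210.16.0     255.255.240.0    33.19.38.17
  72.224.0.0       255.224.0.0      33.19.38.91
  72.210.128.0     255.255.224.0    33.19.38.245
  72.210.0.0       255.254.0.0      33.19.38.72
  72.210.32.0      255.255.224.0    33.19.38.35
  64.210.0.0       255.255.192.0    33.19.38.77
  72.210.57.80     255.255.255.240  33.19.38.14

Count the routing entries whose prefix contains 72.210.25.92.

Prefixes containing 72.210.25.92:
  72.0.0.0/6 (72.0.0.0 - 75.255.255.255)
  72.0.0.0/7 (72.0.0.0 - 73.255.255.255)
  72.128.0.0/9 (72.128.0.0 - 72.255.255.255)
  72.208.0.0/14 (72.208.0.0 - 72.211.255.255)
  72.210.0.0/15 (72.210.0.0 - 72.211.255.255)
Total matching entries: 5.

5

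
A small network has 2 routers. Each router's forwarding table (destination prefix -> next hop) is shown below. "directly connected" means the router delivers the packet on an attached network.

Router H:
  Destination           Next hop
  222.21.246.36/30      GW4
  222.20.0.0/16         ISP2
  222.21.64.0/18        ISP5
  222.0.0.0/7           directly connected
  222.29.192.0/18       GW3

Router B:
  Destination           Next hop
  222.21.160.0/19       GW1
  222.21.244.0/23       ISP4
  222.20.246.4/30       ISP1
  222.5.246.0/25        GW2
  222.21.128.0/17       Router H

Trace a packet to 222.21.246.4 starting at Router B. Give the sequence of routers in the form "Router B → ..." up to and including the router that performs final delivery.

At Router B: longest match for 222.21.246.4 is 222.21.128.0/17 -> Router H
At Router H: longest match for 222.21.246.4 is 222.0.0.0/7 -> directly connected

Router B → Router H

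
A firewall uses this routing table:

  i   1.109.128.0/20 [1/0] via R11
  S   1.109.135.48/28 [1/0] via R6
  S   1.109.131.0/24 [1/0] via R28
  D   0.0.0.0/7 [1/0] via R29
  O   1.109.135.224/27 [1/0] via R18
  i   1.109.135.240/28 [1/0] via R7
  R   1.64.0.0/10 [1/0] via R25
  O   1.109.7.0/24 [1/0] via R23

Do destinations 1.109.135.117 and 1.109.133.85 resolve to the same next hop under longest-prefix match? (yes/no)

yes

1.109.135.117: longest match 1.109.128.0/20 -> R11
1.109.133.85: longest match 1.109.128.0/20 -> R11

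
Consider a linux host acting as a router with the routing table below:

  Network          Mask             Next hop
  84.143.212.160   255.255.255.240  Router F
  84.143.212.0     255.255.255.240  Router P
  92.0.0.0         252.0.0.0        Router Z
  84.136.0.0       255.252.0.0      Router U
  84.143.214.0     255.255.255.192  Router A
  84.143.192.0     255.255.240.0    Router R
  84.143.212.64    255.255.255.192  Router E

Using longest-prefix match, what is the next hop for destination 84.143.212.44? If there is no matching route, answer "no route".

No entry's prefix contains 84.143.212.44; there is no default route.

no route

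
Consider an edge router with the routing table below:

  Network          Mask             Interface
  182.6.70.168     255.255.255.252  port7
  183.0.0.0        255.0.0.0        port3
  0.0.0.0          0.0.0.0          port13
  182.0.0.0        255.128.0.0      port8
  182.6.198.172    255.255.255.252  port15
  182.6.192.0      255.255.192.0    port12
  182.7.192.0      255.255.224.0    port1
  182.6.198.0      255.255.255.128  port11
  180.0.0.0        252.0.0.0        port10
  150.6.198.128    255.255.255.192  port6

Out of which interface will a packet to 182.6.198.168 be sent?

port12

Routes whose prefix contains 182.6.198.168:
  0.0.0.0/0 (default, matches everything) -> port13
  180.0.0.0/6 (180.0.0.0 - 183.255.255.255) -> port10
  182.0.0.0/9 (182.0.0.0 - 182.127.255.255) -> port8
  182.6.192.0/18 (182.6.192.0 - 182.6.255.255) -> port12
More-specific entries that do NOT match:
  182.6.70.168/30 (182.6.70.168 - 182.6.70.171) does not contain 182.6.198.168
  182.6.198.172/30 (182.6.198.172 - 182.6.198.175) does not contain 182.6.198.168
  150.6.198.128/26 (150.6.198.128 - 150.6.198.191) does not contain 182.6.198.168
  182.6.198.0/25 (182.6.198.0 - 182.6.198.127) does not contain 182.6.198.168
  182.7.192.0/19 (182.7.192.0 - 182.7.223.255) does not contain 182.6.198.168
Longest matching prefix is /18 -> interface port12.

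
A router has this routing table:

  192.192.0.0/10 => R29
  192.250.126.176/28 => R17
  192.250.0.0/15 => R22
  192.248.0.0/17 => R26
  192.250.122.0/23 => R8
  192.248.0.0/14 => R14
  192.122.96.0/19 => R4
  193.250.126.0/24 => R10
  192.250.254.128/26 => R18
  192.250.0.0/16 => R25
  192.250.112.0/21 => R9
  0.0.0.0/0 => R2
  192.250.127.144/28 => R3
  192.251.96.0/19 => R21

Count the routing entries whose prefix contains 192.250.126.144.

5

Prefixes containing 192.250.126.144:
  0.0.0.0/0 (default, matches everything)
  192.192.0.0/10 (192.192.0.0 - 192.255.255.255)
  192.248.0.0/14 (192.248.0.0 - 192.251.255.255)
  192.250.0.0/15 (192.250.0.0 - 192.251.255.255)
  192.250.0.0/16 (192.250.0.0 - 192.250.255.255)
Total matching entries: 5.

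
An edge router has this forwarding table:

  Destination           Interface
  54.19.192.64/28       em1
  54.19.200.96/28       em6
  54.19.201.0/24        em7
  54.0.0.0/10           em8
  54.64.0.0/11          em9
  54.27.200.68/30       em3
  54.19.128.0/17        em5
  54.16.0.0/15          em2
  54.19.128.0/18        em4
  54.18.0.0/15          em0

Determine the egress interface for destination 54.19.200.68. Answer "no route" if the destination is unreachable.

Routes whose prefix contains 54.19.200.68:
  54.0.0.0/10 (54.0.0.0 - 54.63.255.255) -> em8
  54.18.0.0/15 (54.18.0.0 - 54.19.255.255) -> em0
  54.19.128.0/17 (54.19.128.0 - 54.19.255.255) -> em5
More-specific entries that do NOT match:
  54.27.200.68/30 (54.27.200.68 - 54.27.200.71) does not contain 54.19.200.68
  54.19.192.64/28 (54.19.192.64 - 54.19.192.79) does not contain 54.19.200.68
  54.19.200.96/28 (54.19.200.96 - 54.19.200.111) does not contain 54.19.200.68
  54.19.201.0/24 (54.19.201.0 - 54.19.201.255) does not contain 54.19.200.68
  54.19.128.0/18 (54.19.128.0 - 54.19.191.255) does not contain 54.19.200.68
Longest matching prefix is /17 -> interface em5.

em5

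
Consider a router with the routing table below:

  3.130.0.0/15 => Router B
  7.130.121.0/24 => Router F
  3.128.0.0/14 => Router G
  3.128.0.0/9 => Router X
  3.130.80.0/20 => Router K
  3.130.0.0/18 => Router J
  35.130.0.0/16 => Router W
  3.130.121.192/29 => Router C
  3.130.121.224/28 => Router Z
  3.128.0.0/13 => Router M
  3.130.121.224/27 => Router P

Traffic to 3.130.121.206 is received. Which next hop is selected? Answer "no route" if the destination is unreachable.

Routes whose prefix contains 3.130.121.206:
  3.128.0.0/9 (3.128.0.0 - 3.255.255.255) -> Router X
  3.128.0.0/13 (3.128.0.0 - 3.135.255.255) -> Router M
  3.128.0.0/14 (3.128.0.0 - 3.131.255.255) -> Router G
  3.130.0.0/15 (3.130.0.0 - 3.131.255.255) -> Router B
More-specific entries that do NOT match:
  3.130.121.192/29 (3.130.121.192 - 3.130.121.199) does not contain 3.130.121.206
  3.130.121.224/28 (3.130.121.224 - 3.130.121.239) does not contain 3.130.121.206
  3.130.121.224/27 (3.130.121.224 - 3.130.121.255) does not contain 3.130.121.206
  7.130.121.0/24 (7.130.121.0 - 7.130.121.255) does not contain 3.130.121.206
  3.130.80.0/20 (3.130.80.0 - 3.130.95.255) does not contain 3.130.121.206
  3.130.0.0/18 (3.130.0.0 - 3.130.63.255) does not contain 3.130.121.206
  35.130.0.0/16 (35.130.0.0 - 35.130.255.255) does not contain 3.130.121.206
Longest matching prefix is /15 -> next hop Router B.

Router B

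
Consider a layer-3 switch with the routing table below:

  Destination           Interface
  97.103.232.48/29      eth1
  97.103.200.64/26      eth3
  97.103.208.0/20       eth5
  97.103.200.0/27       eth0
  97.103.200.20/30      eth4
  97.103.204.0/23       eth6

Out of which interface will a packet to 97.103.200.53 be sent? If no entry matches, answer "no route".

no route

No entry's prefix contains 97.103.200.53; there is no default route.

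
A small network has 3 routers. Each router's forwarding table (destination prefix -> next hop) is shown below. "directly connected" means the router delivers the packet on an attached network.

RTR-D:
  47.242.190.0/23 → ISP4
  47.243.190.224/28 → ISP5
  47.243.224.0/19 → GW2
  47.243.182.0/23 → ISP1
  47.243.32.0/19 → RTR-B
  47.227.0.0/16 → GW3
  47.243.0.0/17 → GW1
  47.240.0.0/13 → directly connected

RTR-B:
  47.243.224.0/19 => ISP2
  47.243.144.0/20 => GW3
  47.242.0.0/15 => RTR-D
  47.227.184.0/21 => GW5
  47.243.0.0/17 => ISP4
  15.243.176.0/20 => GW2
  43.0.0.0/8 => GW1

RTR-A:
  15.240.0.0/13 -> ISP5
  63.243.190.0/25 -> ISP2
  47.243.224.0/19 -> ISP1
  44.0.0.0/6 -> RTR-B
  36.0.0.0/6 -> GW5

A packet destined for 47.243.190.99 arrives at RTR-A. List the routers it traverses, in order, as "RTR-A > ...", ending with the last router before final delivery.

At RTR-A: longest match for 47.243.190.99 is 44.0.0.0/6 -> RTR-B
At RTR-B: longest match for 47.243.190.99 is 47.242.0.0/15 -> RTR-D
At RTR-D: longest match for 47.243.190.99 is 47.240.0.0/13 -> directly connected

RTR-A > RTR-B > RTR-D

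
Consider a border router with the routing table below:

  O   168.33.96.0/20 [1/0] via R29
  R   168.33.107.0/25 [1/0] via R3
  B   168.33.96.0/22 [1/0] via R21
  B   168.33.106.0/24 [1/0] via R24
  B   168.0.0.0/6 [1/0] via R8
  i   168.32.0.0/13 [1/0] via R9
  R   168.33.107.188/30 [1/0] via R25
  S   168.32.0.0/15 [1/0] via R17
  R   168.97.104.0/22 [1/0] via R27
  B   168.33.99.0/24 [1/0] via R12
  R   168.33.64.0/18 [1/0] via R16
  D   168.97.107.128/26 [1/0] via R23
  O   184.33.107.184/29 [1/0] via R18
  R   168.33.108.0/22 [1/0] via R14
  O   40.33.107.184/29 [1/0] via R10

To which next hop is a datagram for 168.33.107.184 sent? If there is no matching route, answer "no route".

R29

Routes whose prefix contains 168.33.107.184:
  168.0.0.0/6 (168.0.0.0 - 171.255.255.255) -> R8
  168.32.0.0/13 (168.32.0.0 - 168.39.255.255) -> R9
  168.32.0.0/15 (168.32.0.0 - 168.33.255.255) -> R17
  168.33.64.0/18 (168.33.64.0 - 168.33.127.255) -> R16
  168.33.96.0/20 (168.33.96.0 - 168.33.111.255) -> R29
More-specific entries that do NOT match:
  168.33.107.188/30 (168.33.107.188 - 168.33.107.191) does not contain 168.33.107.184
  184.33.107.184/29 (184.33.107.184 - 184.33.107.191) does not contain 168.33.107.184
  40.33.107.184/29 (40.33.107.184 - 40.33.107.191) does not contain 168.33.107.184
  168.97.107.128/26 (168.97.107.128 - 168.97.107.191) does not contain 168.33.107.184
  168.33.107.0/25 (168.33.107.0 - 168.33.107.127) does not contain 168.33.107.184
  168.33.106.0/24 (168.33.106.0 - 168.33.106.255) does not contain 168.33.107.184
  168.33.99.0/24 (168.33.99.0 - 168.33.99.255) does not contain 168.33.107.184
  168.33.96.0/22 (168.33.96.0 - 168.33.99.255) does not contain 168.33.107.184
  168.97.104.0/22 (168.97.104.0 - 168.97.107.255) does not contain 168.33.107.184
  168.33.108.0/22 (168.33.108.0 - 168.33.111.255) does not contain 168.33.107.184
Longest matching prefix is /20 -> next hop R29.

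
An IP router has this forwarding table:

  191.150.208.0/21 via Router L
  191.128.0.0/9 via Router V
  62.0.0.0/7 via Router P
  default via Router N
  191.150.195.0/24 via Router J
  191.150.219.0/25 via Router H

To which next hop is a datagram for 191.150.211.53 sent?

Routes whose prefix contains 191.150.211.53:
  0.0.0.0/0 (default, matches everything) -> Router N
  191.128.0.0/9 (191.128.0.0 - 191.255.255.255) -> Router V
  191.150.208.0/21 (191.150.208.0 - 191.150.215.255) -> Router L
More-specific entries that do NOT match:
  191.150.219.0/25 (191.150.219.0 - 191.150.219.127) does not contain 191.150.211.53
  191.150.195.0/24 (191.150.195.0 - 191.150.195.255) does not contain 191.150.211.53
Longest matching prefix is /21 -> next hop Router L.

Router L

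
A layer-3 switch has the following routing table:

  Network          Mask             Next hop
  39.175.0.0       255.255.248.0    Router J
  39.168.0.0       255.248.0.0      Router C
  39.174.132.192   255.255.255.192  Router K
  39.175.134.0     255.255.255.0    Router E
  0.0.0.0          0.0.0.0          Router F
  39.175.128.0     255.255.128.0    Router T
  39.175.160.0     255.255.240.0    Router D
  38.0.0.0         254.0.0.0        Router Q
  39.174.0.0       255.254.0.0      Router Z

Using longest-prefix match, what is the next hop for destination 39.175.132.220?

Routes whose prefix contains 39.175.132.220:
  0.0.0.0/0 (default, matches everything) -> Router F
  38.0.0.0/7 (38.0.0.0 - 39.255.255.255) -> Router Q
  39.168.0.0/13 (39.168.0.0 - 39.175.255.255) -> Router C
  39.174.0.0/15 (39.174.0.0 - 39.175.255.255) -> Router Z
  39.175.128.0/17 (39.175.128.0 - 39.175.255.255) -> Router T
More-specific entries that do NOT match:
  39.174.132.192/26 (39.174.132.192 - 39.174.132.255) does not contain 39.175.132.220
  39.175.134.0/24 (39.175.134.0 - 39.175.134.255) does not contain 39.175.132.220
  39.175.0.0/21 (39.175.0.0 - 39.175.7.255) does not contain 39.175.132.220
  39.175.160.0/20 (39.175.160.0 - 39.175.175.255) does not contain 39.175.132.220
Longest matching prefix is /17 -> next hop Router T.

Router T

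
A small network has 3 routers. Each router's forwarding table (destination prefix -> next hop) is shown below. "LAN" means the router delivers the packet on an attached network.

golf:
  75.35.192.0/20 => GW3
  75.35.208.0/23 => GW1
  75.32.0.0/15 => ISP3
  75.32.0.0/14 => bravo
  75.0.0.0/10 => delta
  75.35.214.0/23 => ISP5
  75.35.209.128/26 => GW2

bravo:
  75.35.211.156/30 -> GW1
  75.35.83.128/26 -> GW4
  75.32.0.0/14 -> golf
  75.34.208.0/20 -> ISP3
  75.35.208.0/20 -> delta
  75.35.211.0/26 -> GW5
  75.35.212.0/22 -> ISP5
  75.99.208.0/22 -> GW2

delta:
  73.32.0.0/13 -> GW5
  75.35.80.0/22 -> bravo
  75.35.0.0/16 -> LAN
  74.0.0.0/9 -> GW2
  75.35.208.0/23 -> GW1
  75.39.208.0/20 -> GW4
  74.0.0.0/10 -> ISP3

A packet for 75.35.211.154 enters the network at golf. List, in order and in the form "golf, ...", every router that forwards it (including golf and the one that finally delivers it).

At golf: longest match for 75.35.211.154 is 75.32.0.0/14 -> bravo
At bravo: longest match for 75.35.211.154 is 75.35.208.0/20 -> delta
At delta: longest match for 75.35.211.154 is 75.35.0.0/16 -> LAN

golf, bravo, delta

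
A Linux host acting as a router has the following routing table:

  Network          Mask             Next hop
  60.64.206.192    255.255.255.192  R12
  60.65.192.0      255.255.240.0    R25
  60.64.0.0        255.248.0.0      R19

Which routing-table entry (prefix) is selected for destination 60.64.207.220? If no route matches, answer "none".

Entries matching 60.64.207.220:
  60.64.0.0/13 (60.64.0.0 - 60.71.255.255)
Most specific is 60.64.0.0/13.

60.64.0.0/13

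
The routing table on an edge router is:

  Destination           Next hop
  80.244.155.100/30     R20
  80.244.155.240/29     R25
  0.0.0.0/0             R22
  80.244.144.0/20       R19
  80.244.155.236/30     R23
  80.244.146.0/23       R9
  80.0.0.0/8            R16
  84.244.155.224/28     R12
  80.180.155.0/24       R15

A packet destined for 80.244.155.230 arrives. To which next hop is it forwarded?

Routes whose prefix contains 80.244.155.230:
  0.0.0.0/0 (default, matches everything) -> R22
  80.0.0.0/8 (80.0.0.0 - 80.255.255.255) -> R16
  80.244.144.0/20 (80.244.144.0 - 80.244.159.255) -> R19
More-specific entries that do NOT match:
  80.244.155.100/30 (80.244.155.100 - 80.244.155.103) does not contain 80.244.155.230
  80.244.155.236/30 (80.244.155.236 - 80.244.155.239) does not contain 80.244.155.230
  80.244.155.240/29 (80.244.155.240 - 80.244.155.247) does not contain 80.244.155.230
  84.244.155.224/28 (84.244.155.224 - 84.244.155.239) does not contain 80.244.155.230
  80.180.155.0/24 (80.180.155.0 - 80.180.155.255) does not contain 80.244.155.230
  80.244.146.0/23 (80.244.146.0 - 80.244.147.255) does not contain 80.244.155.230
Longest matching prefix is /20 -> next hop R19.

R19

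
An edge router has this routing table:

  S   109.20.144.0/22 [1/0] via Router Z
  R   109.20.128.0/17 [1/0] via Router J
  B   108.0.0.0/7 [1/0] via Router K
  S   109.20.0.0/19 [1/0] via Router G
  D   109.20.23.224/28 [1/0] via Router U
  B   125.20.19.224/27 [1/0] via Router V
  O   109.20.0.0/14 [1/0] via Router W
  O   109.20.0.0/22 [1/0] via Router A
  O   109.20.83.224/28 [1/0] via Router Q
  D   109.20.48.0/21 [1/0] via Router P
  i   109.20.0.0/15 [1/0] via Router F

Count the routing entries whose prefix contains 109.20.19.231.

4

Prefixes containing 109.20.19.231:
  108.0.0.0/7 (108.0.0.0 - 109.255.255.255)
  109.20.0.0/14 (109.20.0.0 - 109.23.255.255)
  109.20.0.0/15 (109.20.0.0 - 109.21.255.255)
  109.20.0.0/19 (109.20.0.0 - 109.20.31.255)
Total matching entries: 4.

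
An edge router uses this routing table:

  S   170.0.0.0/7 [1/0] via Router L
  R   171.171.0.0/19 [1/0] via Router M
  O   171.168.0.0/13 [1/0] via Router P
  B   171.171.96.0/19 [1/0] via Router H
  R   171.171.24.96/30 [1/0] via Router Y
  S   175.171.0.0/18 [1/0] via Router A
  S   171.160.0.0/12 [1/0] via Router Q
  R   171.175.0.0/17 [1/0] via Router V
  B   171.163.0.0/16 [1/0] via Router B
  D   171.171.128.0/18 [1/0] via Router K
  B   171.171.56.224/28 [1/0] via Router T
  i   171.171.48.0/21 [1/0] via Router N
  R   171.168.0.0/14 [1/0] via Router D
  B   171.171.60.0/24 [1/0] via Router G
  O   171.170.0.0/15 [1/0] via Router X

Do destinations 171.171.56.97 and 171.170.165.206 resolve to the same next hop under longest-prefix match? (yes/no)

171.171.56.97: longest match 171.170.0.0/15 -> Router X
171.170.165.206: longest match 171.170.0.0/15 -> Router X

yes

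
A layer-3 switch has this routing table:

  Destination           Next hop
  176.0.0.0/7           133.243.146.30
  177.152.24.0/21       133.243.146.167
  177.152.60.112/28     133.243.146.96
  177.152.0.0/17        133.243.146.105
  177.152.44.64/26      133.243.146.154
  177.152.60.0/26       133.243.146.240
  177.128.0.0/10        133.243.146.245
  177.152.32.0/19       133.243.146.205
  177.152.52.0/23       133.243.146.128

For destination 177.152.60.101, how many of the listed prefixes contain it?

Prefixes containing 177.152.60.101:
  176.0.0.0/7 (176.0.0.0 - 177.255.255.255)
  177.128.0.0/10 (177.128.0.0 - 177.191.255.255)
  177.152.0.0/17 (177.152.0.0 - 177.152.127.255)
  177.152.32.0/19 (177.152.32.0 - 177.152.63.255)
Total matching entries: 4.

4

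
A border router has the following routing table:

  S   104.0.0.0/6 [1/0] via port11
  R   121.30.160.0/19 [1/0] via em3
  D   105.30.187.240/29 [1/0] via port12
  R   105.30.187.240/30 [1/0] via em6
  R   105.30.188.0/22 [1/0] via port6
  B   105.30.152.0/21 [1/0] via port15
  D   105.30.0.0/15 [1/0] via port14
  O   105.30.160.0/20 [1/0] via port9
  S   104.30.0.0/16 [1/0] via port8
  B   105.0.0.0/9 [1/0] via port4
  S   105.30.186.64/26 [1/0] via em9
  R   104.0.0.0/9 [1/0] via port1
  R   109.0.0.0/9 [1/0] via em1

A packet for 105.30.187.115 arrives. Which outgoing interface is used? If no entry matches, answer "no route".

Routes whose prefix contains 105.30.187.115:
  104.0.0.0/6 (104.0.0.0 - 107.255.255.255) -> port11
  105.0.0.0/9 (105.0.0.0 - 105.127.255.255) -> port4
  105.30.0.0/15 (105.30.0.0 - 105.31.255.255) -> port14
More-specific entries that do NOT match:
  105.30.187.240/30 (105.30.187.240 - 105.30.187.243) does not contain 105.30.187.115
  105.30.187.240/29 (105.30.187.240 - 105.30.187.247) does not contain 105.30.187.115
  105.30.186.64/26 (105.30.186.64 - 105.30.186.127) does not contain 105.30.187.115
  105.30.188.0/22 (105.30.188.0 - 105.30.191.255) does not contain 105.30.187.115
  105.30.152.0/21 (105.30.152.0 - 105.30.159.255) does not contain 105.30.187.115
  105.30.160.0/20 (105.30.160.0 - 105.30.175.255) does not contain 105.30.187.115
  121.30.160.0/19 (121.30.160.0 - 121.30.191.255) does not contain 105.30.187.115
  104.30.0.0/16 (104.30.0.0 - 104.30.255.255) does not contain 105.30.187.115
Longest matching prefix is /15 -> interface port14.

port14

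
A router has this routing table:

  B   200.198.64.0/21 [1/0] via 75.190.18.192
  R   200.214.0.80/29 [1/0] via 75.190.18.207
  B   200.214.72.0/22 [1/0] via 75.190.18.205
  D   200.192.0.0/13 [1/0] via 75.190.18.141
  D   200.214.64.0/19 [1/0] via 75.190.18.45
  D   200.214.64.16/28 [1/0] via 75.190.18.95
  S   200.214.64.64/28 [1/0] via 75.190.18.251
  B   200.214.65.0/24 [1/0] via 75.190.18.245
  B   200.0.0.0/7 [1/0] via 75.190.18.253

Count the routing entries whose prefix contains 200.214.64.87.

Prefixes containing 200.214.64.87:
  200.0.0.0/7 (200.0.0.0 - 201.255.255.255)
  200.214.64.0/19 (200.214.64.0 - 200.214.95.255)
Total matching entries: 2.

2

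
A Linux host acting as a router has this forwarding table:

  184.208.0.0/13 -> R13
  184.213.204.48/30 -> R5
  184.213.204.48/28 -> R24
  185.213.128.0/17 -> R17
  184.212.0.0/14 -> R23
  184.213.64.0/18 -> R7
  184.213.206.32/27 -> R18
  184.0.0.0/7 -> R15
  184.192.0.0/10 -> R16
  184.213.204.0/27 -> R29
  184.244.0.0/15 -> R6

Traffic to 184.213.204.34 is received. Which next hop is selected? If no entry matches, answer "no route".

Routes whose prefix contains 184.213.204.34:
  184.0.0.0/7 (184.0.0.0 - 185.255.255.255) -> R15
  184.192.0.0/10 (184.192.0.0 - 184.255.255.255) -> R16
  184.208.0.0/13 (184.208.0.0 - 184.215.255.255) -> R13
  184.212.0.0/14 (184.212.0.0 - 184.215.255.255) -> R23
More-specific entries that do NOT match:
  184.213.204.48/30 (184.213.204.48 - 184.213.204.51) does not contain 184.213.204.34
  184.213.204.48/28 (184.213.204.48 - 184.213.204.63) does not contain 184.213.204.34
  184.213.206.32/27 (184.213.206.32 - 184.213.206.63) does not contain 184.213.204.34
  184.213.204.0/27 (184.213.204.0 - 184.213.204.31) does not contain 184.213.204.34
  184.213.64.0/18 (184.213.64.0 - 184.213.127.255) does not contain 184.213.204.34
  185.213.128.0/17 (185.213.128.0 - 185.213.255.255) does not contain 184.213.204.34
  184.244.0.0/15 (184.244.0.0 - 184.245.255.255) does not contain 184.213.204.34
Longest matching prefix is /14 -> next hop R23.

R23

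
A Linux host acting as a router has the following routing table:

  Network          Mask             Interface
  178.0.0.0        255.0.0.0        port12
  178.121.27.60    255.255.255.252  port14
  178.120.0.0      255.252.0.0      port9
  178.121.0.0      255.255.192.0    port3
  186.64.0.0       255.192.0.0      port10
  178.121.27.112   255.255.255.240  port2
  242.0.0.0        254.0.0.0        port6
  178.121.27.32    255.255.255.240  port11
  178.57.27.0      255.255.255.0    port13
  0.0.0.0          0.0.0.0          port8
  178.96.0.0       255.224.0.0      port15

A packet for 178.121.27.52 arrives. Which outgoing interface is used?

port3

Routes whose prefix contains 178.121.27.52:
  0.0.0.0/0 (default, matches everything) -> port8
  178.0.0.0/8 (178.0.0.0 - 178.255.255.255) -> port12
  178.96.0.0/11 (178.96.0.0 - 178.127.255.255) -> port15
  178.120.0.0/14 (178.120.0.0 - 178.123.255.255) -> port9
  178.121.0.0/18 (178.121.0.0 - 178.121.63.255) -> port3
More-specific entries that do NOT match:
  178.121.27.60/30 (178.121.27.60 - 178.121.27.63) does not contain 178.121.27.52
  178.121.27.112/28 (178.121.27.112 - 178.121.27.127) does not contain 178.121.27.52
  178.121.27.32/28 (178.121.27.32 - 178.121.27.47) does not contain 178.121.27.52
  178.57.27.0/24 (178.57.27.0 - 178.57.27.255) does not contain 178.121.27.52
Longest matching prefix is /18 -> interface port3.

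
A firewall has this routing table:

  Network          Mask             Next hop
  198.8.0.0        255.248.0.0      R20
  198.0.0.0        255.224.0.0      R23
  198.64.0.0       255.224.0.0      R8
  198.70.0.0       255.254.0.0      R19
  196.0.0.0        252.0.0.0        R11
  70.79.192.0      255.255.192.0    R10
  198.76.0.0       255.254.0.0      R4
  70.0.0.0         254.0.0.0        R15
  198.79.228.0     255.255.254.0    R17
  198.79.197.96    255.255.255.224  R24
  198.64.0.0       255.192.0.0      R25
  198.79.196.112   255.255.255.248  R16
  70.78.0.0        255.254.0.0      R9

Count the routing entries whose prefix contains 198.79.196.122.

Prefixes containing 198.79.196.122:
  196.0.0.0/6 (196.0.0.0 - 199.255.255.255)
  198.64.0.0/10 (198.64.0.0 - 198.127.255.255)
  198.64.0.0/11 (198.64.0.0 - 198.95.255.255)
Total matching entries: 3.

3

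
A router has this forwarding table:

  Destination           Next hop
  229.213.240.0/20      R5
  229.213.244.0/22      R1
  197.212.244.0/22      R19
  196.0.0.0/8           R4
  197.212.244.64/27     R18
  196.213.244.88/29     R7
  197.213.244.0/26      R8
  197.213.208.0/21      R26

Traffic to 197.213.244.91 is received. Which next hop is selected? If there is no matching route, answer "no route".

no route

No entry's prefix contains 197.213.244.91; there is no default route.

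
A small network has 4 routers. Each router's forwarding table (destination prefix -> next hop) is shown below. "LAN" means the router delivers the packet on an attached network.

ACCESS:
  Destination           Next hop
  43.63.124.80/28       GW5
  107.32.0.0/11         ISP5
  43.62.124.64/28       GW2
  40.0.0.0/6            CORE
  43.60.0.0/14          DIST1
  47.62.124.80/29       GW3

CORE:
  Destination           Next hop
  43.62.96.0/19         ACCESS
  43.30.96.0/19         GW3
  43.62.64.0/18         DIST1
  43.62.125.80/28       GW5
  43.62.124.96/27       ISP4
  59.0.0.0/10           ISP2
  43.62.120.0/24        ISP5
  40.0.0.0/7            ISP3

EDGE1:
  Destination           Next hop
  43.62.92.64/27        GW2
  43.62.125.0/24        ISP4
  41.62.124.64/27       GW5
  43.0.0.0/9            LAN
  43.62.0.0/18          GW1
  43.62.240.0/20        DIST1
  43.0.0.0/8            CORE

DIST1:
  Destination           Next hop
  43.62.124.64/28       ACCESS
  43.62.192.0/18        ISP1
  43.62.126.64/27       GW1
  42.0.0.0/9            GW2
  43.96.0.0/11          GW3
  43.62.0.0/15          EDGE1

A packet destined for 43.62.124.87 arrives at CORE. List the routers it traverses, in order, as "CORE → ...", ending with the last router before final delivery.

At CORE: longest match for 43.62.124.87 is 43.62.96.0/19 -> ACCESS
At ACCESS: longest match for 43.62.124.87 is 43.60.0.0/14 -> DIST1
At DIST1: longest match for 43.62.124.87 is 43.62.0.0/15 -> EDGE1
At EDGE1: longest match for 43.62.124.87 is 43.0.0.0/9 -> LAN

CORE → ACCESS → DIST1 → EDGE1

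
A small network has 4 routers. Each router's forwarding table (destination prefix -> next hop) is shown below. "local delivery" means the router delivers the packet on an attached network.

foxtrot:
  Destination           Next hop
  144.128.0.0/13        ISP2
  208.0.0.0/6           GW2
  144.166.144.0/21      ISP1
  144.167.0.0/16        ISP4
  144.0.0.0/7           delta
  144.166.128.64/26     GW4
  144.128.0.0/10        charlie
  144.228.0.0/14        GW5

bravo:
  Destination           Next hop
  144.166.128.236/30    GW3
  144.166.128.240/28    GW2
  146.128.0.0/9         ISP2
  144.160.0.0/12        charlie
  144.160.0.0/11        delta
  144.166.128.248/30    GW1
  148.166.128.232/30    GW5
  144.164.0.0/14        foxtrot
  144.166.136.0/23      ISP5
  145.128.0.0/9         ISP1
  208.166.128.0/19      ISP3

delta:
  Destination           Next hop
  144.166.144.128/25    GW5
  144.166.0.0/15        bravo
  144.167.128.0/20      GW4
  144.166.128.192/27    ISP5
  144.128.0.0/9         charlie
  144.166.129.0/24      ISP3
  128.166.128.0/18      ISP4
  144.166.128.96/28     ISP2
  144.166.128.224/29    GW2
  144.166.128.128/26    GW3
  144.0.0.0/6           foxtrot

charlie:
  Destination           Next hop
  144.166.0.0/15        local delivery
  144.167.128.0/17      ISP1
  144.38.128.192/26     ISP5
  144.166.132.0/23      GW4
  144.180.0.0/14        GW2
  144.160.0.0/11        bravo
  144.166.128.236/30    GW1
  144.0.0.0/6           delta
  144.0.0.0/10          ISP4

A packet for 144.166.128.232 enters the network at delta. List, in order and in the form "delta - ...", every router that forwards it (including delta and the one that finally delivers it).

At delta: longest match for 144.166.128.232 is 144.166.0.0/15 -> bravo
At bravo: longest match for 144.166.128.232 is 144.164.0.0/14 -> foxtrot
At foxtrot: longest match for 144.166.128.232 is 144.128.0.0/10 -> charlie
At charlie: longest match for 144.166.128.232 is 144.166.0.0/15 -> local delivery

delta - bravo - foxtrot - charlie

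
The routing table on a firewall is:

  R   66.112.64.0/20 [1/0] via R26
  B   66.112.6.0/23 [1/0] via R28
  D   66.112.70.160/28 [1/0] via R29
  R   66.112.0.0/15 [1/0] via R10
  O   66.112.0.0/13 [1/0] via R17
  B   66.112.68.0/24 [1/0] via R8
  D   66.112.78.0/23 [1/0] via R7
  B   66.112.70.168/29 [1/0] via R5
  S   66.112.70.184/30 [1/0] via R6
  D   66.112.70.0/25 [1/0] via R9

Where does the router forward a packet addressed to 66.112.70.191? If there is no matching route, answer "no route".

Routes whose prefix contains 66.112.70.191:
  66.112.0.0/13 (66.112.0.0 - 66.119.255.255) -> R17
  66.112.0.0/15 (66.112.0.0 - 66.113.255.255) -> R10
  66.112.64.0/20 (66.112.64.0 - 66.112.79.255) -> R26
More-specific entries that do NOT match:
  66.112.70.184/30 (66.112.70.184 - 66.112.70.187) does not contain 66.112.70.191
  66.112.70.168/29 (66.112.70.168 - 66.112.70.175) does not contain 66.112.70.191
  66.112.70.160/28 (66.112.70.160 - 66.112.70.175) does not contain 66.112.70.191
  66.112.70.0/25 (66.112.70.0 - 66.112.70.127) does not contain 66.112.70.191
  66.112.68.0/24 (66.112.68.0 - 66.112.68.255) does not contain 66.112.70.191
  66.112.6.0/23 (66.112.6.0 - 66.112.7.255) does not contain 66.112.70.191
  66.112.78.0/23 (66.112.78.0 - 66.112.79.255) does not contain 66.112.70.191
Longest matching prefix is /20 -> next hop R26.

R26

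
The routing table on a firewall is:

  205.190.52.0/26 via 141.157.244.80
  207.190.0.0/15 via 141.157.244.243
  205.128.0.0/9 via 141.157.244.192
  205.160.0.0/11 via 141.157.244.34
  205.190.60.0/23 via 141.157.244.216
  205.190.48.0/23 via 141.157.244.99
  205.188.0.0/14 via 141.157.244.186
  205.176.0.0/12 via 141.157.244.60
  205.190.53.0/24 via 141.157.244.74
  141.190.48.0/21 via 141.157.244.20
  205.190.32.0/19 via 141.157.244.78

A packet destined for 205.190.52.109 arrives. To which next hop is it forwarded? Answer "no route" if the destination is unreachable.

141.157.244.78

Routes whose prefix contains 205.190.52.109:
  205.128.0.0/9 (205.128.0.0 - 205.255.255.255) -> 141.157.244.192
  205.160.0.0/11 (205.160.0.0 - 205.191.255.255) -> 141.157.244.34
  205.176.0.0/12 (205.176.0.0 - 205.191.255.255) -> 141.157.244.60
  205.188.0.0/14 (205.188.0.0 - 205.191.255.255) -> 141.157.244.186
  205.190.32.0/19 (205.190.32.0 - 205.190.63.255) -> 141.157.244.78
More-specific entries that do NOT match:
  205.190.52.0/26 (205.190.52.0 - 205.190.52.63) does not contain 205.190.52.109
  205.190.53.0/24 (205.190.53.0 - 205.190.53.255) does not contain 205.190.52.109
  205.190.60.0/23 (205.190.60.0 - 205.190.61.255) does not contain 205.190.52.109
  205.190.48.0/23 (205.190.48.0 - 205.190.49.255) does not contain 205.190.52.109
  141.190.48.0/21 (141.190.48.0 - 141.190.55.255) does not contain 205.190.52.109
Longest matching prefix is /19 -> next hop 141.157.244.78.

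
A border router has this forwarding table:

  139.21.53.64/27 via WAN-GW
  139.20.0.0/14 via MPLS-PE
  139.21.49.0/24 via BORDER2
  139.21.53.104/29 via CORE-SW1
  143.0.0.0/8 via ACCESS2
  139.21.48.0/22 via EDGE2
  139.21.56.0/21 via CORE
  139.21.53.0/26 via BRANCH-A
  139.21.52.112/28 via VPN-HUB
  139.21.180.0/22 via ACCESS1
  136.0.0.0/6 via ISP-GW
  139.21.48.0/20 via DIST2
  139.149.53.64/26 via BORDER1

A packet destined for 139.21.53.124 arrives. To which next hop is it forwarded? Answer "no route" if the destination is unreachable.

DIST2

Routes whose prefix contains 139.21.53.124:
  136.0.0.0/6 (136.0.0.0 - 139.255.255.255) -> ISP-GW
  139.20.0.0/14 (139.20.0.0 - 139.23.255.255) -> MPLS-PE
  139.21.48.0/20 (139.21.48.0 - 139.21.63.255) -> DIST2
More-specific entries that do NOT match:
  139.21.53.104/29 (139.21.53.104 - 139.21.53.111) does not contain 139.21.53.124
  139.21.52.112/28 (139.21.52.112 - 139.21.52.127) does not contain 139.21.53.124
  139.21.53.64/27 (139.21.53.64 - 139.21.53.95) does not contain 139.21.53.124
  139.21.53.0/26 (139.21.53.0 - 139.21.53.63) does not contain 139.21.53.124
  139.149.53.64/26 (139.149.53.64 - 139.149.53.127) does not contain 139.21.53.124
  139.21.49.0/24 (139.21.49.0 - 139.21.49.255) does not contain 139.21.53.124
  139.21.48.0/22 (139.21.48.0 - 139.21.51.255) does not contain 139.21.53.124
  139.21.180.0/22 (139.21.180.0 - 139.21.183.255) does not contain 139.21.53.124
  139.21.56.0/21 (139.21.56.0 - 139.21.63.255) does not contain 139.21.53.124
Longest matching prefix is /20 -> next hop DIST2.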